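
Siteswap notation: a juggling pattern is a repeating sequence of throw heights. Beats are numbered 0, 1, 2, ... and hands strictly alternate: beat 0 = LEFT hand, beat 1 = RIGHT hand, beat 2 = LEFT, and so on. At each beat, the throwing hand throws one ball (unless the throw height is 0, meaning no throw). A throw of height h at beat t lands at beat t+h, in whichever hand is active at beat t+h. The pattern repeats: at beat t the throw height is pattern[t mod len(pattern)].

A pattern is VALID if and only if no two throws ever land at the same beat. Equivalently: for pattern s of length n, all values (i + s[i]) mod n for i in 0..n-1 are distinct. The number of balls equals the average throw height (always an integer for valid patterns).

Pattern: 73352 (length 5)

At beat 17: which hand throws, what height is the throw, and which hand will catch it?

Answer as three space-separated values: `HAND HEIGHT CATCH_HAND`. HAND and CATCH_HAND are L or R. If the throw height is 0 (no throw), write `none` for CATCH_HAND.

Answer: R 3 L

Derivation:
Beat 17: 17 mod 2 = 1, so hand = R
Throw height = pattern[17 mod 5] = pattern[2] = 3
Lands at beat 17+3=20, 20 mod 2 = 0, so catch hand = L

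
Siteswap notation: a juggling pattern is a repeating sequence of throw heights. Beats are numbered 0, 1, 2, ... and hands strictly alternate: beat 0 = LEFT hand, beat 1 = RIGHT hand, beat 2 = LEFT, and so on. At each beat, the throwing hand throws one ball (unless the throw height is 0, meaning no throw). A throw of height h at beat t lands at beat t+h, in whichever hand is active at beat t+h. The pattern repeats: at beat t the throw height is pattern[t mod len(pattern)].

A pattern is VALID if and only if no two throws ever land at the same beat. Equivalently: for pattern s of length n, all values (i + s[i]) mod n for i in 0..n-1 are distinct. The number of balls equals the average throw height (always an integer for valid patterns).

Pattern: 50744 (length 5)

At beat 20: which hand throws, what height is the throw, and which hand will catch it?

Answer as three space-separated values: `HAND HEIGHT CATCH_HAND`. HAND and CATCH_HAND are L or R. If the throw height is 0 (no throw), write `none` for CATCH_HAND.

Beat 20: 20 mod 2 = 0, so hand = L
Throw height = pattern[20 mod 5] = pattern[0] = 5
Lands at beat 20+5=25, 25 mod 2 = 1, so catch hand = R

Answer: L 5 R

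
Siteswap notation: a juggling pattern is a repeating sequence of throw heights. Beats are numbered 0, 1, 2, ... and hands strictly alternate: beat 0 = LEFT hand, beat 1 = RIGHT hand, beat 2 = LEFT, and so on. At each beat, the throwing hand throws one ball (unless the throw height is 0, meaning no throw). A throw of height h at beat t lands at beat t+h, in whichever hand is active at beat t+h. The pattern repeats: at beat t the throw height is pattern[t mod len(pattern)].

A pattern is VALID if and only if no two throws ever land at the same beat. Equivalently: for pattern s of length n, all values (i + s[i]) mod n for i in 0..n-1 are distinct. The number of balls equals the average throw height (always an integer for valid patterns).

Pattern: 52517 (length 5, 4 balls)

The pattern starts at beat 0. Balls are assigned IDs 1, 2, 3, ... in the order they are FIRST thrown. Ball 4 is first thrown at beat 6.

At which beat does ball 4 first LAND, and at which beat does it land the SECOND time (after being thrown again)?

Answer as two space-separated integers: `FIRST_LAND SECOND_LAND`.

Answer: 8 9

Derivation:
Beat 0 (L): throw ball1 h=5 -> lands@5:R; in-air after throw: [b1@5:R]
Beat 1 (R): throw ball2 h=2 -> lands@3:R; in-air after throw: [b2@3:R b1@5:R]
Beat 2 (L): throw ball3 h=5 -> lands@7:R; in-air after throw: [b2@3:R b1@5:R b3@7:R]
Beat 3 (R): throw ball2 h=1 -> lands@4:L; in-air after throw: [b2@4:L b1@5:R b3@7:R]
Beat 4 (L): throw ball2 h=7 -> lands@11:R; in-air after throw: [b1@5:R b3@7:R b2@11:R]
Beat 5 (R): throw ball1 h=5 -> lands@10:L; in-air after throw: [b3@7:R b1@10:L b2@11:R]
Beat 6 (L): throw ball4 h=2 -> lands@8:L; in-air after throw: [b3@7:R b4@8:L b1@10:L b2@11:R]
Beat 7 (R): throw ball3 h=5 -> lands@12:L; in-air after throw: [b4@8:L b1@10:L b2@11:R b3@12:L]
Beat 8 (L): throw ball4 h=1 -> lands@9:R; in-air after throw: [b4@9:R b1@10:L b2@11:R b3@12:L]
Beat 9 (R): throw ball4 h=7 -> lands@16:L; in-air after throw: [b1@10:L b2@11:R b3@12:L b4@16:L]
Ball 4: thrown@6 h=2 -> first land @8; rethrown@8 h=1 -> second land @9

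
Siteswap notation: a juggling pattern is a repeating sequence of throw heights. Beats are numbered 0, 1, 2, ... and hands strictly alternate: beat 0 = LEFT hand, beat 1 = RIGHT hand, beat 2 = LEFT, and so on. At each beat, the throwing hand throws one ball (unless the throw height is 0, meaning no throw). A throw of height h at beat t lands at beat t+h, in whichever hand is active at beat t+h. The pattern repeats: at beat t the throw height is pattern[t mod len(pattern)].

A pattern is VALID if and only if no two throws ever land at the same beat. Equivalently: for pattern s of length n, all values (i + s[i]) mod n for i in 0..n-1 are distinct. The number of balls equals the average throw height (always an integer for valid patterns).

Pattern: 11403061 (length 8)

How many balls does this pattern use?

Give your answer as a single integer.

Answer: 2

Derivation:
Pattern = [1, 1, 4, 0, 3, 0, 6, 1], length n = 8
  position 0: throw height = 1, running sum = 1
  position 1: throw height = 1, running sum = 2
  position 2: throw height = 4, running sum = 6
  position 3: throw height = 0, running sum = 6
  position 4: throw height = 3, running sum = 9
  position 5: throw height = 0, running sum = 9
  position 6: throw height = 6, running sum = 15
  position 7: throw height = 1, running sum = 16
Total sum = 16; balls = sum / n = 16 / 8 = 2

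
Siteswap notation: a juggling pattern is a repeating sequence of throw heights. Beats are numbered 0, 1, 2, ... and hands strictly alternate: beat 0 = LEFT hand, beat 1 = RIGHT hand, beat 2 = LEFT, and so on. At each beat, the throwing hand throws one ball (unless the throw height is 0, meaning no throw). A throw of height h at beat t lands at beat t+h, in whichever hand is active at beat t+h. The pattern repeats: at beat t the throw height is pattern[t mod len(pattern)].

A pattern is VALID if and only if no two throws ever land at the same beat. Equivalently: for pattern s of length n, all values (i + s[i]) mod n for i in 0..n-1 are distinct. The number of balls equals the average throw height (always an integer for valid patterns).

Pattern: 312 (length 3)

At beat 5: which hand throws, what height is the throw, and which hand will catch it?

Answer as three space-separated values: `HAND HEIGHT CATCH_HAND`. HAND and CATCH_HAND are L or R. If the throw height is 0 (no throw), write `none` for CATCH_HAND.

Beat 5: 5 mod 2 = 1, so hand = R
Throw height = pattern[5 mod 3] = pattern[2] = 2
Lands at beat 5+2=7, 7 mod 2 = 1, so catch hand = R

Answer: R 2 R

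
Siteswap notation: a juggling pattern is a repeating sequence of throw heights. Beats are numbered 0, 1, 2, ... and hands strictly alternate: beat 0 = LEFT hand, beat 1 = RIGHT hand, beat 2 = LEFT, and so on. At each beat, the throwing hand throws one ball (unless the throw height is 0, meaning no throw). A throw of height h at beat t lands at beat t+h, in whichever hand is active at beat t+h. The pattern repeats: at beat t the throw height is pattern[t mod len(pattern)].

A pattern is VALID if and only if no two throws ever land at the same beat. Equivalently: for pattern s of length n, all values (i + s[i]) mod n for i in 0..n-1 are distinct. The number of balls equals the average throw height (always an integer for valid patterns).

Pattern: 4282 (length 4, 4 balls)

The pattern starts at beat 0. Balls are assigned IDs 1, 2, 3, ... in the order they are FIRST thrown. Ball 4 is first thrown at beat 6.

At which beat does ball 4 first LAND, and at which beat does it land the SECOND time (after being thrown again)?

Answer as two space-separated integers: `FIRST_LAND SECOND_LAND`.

Beat 0 (L): throw ball1 h=4 -> lands@4:L; in-air after throw: [b1@4:L]
Beat 1 (R): throw ball2 h=2 -> lands@3:R; in-air after throw: [b2@3:R b1@4:L]
Beat 2 (L): throw ball3 h=8 -> lands@10:L; in-air after throw: [b2@3:R b1@4:L b3@10:L]
Beat 3 (R): throw ball2 h=2 -> lands@5:R; in-air after throw: [b1@4:L b2@5:R b3@10:L]
Beat 4 (L): throw ball1 h=4 -> lands@8:L; in-air after throw: [b2@5:R b1@8:L b3@10:L]
Beat 5 (R): throw ball2 h=2 -> lands@7:R; in-air after throw: [b2@7:R b1@8:L b3@10:L]
Beat 6 (L): throw ball4 h=8 -> lands@14:L; in-air after throw: [b2@7:R b1@8:L b3@10:L b4@14:L]
Beat 7 (R): throw ball2 h=2 -> lands@9:R; in-air after throw: [b1@8:L b2@9:R b3@10:L b4@14:L]
Beat 8 (L): throw ball1 h=4 -> lands@12:L; in-air after throw: [b2@9:R b3@10:L b1@12:L b4@14:L]
Beat 9 (R): throw ball2 h=2 -> lands@11:R; in-air after throw: [b3@10:L b2@11:R b1@12:L b4@14:L]
Beat 10 (L): throw ball3 h=8 -> lands@18:L; in-air after throw: [b2@11:R b1@12:L b4@14:L b3@18:L]
Beat 11 (R): throw ball2 h=2 -> lands@13:R; in-air after throw: [b1@12:L b2@13:R b4@14:L b3@18:L]
Beat 12 (L): throw ball1 h=4 -> lands@16:L; in-air after throw: [b2@13:R b4@14:L b1@16:L b3@18:L]
Beat 13 (R): throw ball2 h=2 -> lands@15:R; in-air after throw: [b4@14:L b2@15:R b1@16:L b3@18:L]
Beat 14 (L): throw ball4 h=8 -> lands@22:L; in-air after throw: [b2@15:R b1@16:L b3@18:L b4@22:L]
Beat 15 (R): throw ball2 h=2 -> lands@17:R; in-air after throw: [b1@16:L b2@17:R b3@18:L b4@22:L]
Beat 16 (L): throw ball1 h=4 -> lands@20:L; in-air after throw: [b2@17:R b3@18:L b1@20:L b4@22:L]
Beat 17 (R): throw ball2 h=2 -> lands@19:R; in-air after throw: [b3@18:L b2@19:R b1@20:L b4@22:L]
Beat 18 (L): throw ball3 h=8 -> lands@26:L; in-air after throw: [b2@19:R b1@20:L b4@22:L b3@26:L]
Beat 19 (R): throw ball2 h=2 -> lands@21:R; in-air after throw: [b1@20:L b2@21:R b4@22:L b3@26:L]
Beat 20 (L): throw ball1 h=4 -> lands@24:L; in-air after throw: [b2@21:R b4@22:L b1@24:L b3@26:L]
Ball 4: thrown@6 h=8 -> first land @14; rethrown@14 h=8 -> second land @22

Answer: 14 22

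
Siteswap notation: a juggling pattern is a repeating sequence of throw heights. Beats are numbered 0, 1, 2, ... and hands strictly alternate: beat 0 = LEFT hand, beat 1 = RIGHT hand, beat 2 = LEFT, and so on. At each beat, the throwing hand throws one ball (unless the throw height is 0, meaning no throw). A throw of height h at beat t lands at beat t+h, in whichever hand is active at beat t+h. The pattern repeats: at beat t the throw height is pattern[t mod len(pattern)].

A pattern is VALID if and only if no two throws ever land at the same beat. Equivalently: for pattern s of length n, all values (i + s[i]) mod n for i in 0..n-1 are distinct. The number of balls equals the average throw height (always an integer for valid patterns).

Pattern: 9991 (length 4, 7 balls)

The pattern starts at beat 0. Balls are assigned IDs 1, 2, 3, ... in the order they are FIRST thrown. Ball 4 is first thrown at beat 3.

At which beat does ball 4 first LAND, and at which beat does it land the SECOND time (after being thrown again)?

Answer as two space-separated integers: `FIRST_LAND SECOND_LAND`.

Answer: 4 13

Derivation:
Beat 0 (L): throw ball1 h=9 -> lands@9:R; in-air after throw: [b1@9:R]
Beat 1 (R): throw ball2 h=9 -> lands@10:L; in-air after throw: [b1@9:R b2@10:L]
Beat 2 (L): throw ball3 h=9 -> lands@11:R; in-air after throw: [b1@9:R b2@10:L b3@11:R]
Beat 3 (R): throw ball4 h=1 -> lands@4:L; in-air after throw: [b4@4:L b1@9:R b2@10:L b3@11:R]
Beat 4 (L): throw ball4 h=9 -> lands@13:R; in-air after throw: [b1@9:R b2@10:L b3@11:R b4@13:R]
Beat 5 (R): throw ball5 h=9 -> lands@14:L; in-air after throw: [b1@9:R b2@10:L b3@11:R b4@13:R b5@14:L]
Beat 6 (L): throw ball6 h=9 -> lands@15:R; in-air after throw: [b1@9:R b2@10:L b3@11:R b4@13:R b5@14:L b6@15:R]
Beat 7 (R): throw ball7 h=1 -> lands@8:L; in-air after throw: [b7@8:L b1@9:R b2@10:L b3@11:R b4@13:R b5@14:L b6@15:R]
Beat 8 (L): throw ball7 h=9 -> lands@17:R; in-air after throw: [b1@9:R b2@10:L b3@11:R b4@13:R b5@14:L b6@15:R b7@17:R]
Beat 9 (R): throw ball1 h=9 -> lands@18:L; in-air after throw: [b2@10:L b3@11:R b4@13:R b5@14:L b6@15:R b7@17:R b1@18:L]
Beat 10 (L): throw ball2 h=9 -> lands@19:R; in-air after throw: [b3@11:R b4@13:R b5@14:L b6@15:R b7@17:R b1@18:L b2@19:R]
Beat 11 (R): throw ball3 h=1 -> lands@12:L; in-air after throw: [b3@12:L b4@13:R b5@14:L b6@15:R b7@17:R b1@18:L b2@19:R]
Beat 12 (L): throw ball3 h=9 -> lands@21:R; in-air after throw: [b4@13:R b5@14:L b6@15:R b7@17:R b1@18:L b2@19:R b3@21:R]
Beat 13 (R): throw ball4 h=9 -> lands@22:L; in-air after throw: [b5@14:L b6@15:R b7@17:R b1@18:L b2@19:R b3@21:R b4@22:L]
Ball 4: thrown@3 h=1 -> first land @4; rethrown@4 h=9 -> second land @13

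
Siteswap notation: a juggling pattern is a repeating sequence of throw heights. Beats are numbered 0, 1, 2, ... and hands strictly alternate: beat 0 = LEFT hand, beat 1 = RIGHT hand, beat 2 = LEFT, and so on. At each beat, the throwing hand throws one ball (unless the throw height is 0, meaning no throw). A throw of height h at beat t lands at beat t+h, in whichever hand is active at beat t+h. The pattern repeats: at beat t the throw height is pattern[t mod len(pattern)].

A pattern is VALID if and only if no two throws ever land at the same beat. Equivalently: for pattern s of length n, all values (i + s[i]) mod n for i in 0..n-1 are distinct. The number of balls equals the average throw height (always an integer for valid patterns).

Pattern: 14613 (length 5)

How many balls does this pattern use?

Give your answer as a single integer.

Answer: 3

Derivation:
Pattern = [1, 4, 6, 1, 3], length n = 5
  position 0: throw height = 1, running sum = 1
  position 1: throw height = 4, running sum = 5
  position 2: throw height = 6, running sum = 11
  position 3: throw height = 1, running sum = 12
  position 4: throw height = 3, running sum = 15
Total sum = 15; balls = sum / n = 15 / 5 = 3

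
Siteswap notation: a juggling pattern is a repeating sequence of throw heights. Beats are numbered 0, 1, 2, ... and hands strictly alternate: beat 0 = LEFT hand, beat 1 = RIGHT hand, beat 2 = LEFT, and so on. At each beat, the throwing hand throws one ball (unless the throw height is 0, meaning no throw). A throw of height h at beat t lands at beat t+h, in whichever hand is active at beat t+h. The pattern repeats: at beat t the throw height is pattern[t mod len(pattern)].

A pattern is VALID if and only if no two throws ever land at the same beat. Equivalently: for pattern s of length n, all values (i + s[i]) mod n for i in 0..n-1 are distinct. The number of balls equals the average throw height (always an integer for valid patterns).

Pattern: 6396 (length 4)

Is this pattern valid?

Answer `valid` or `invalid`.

i=0: (i + s[i]) mod n = (0 + 6) mod 4 = 2
i=1: (i + s[i]) mod n = (1 + 3) mod 4 = 0
i=2: (i + s[i]) mod n = (2 + 9) mod 4 = 3
i=3: (i + s[i]) mod n = (3 + 6) mod 4 = 1
Residues: [2, 0, 3, 1], distinct: True

Answer: valid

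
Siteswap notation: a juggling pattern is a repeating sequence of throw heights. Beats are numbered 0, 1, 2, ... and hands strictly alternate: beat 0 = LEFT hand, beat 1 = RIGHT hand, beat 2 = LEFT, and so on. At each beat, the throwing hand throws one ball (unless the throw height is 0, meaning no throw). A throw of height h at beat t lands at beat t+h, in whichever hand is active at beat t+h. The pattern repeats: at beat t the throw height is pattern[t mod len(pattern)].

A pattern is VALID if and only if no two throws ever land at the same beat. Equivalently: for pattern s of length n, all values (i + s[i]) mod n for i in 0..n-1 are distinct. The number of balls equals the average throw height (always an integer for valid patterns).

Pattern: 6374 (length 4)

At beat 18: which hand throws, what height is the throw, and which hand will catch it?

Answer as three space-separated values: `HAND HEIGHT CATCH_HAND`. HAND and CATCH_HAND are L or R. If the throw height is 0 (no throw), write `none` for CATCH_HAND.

Beat 18: 18 mod 2 = 0, so hand = L
Throw height = pattern[18 mod 4] = pattern[2] = 7
Lands at beat 18+7=25, 25 mod 2 = 1, so catch hand = R

Answer: L 7 R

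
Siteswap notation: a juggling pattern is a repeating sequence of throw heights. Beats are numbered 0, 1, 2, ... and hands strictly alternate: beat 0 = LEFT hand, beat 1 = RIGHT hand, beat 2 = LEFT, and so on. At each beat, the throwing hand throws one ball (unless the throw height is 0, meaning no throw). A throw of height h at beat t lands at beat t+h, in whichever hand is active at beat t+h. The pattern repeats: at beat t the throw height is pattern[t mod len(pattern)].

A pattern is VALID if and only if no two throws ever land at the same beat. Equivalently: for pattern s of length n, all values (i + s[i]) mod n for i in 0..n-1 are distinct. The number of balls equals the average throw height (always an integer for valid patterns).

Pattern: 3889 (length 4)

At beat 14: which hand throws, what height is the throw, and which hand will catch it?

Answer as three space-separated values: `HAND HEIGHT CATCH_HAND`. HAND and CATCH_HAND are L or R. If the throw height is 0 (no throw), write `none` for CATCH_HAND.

Beat 14: 14 mod 2 = 0, so hand = L
Throw height = pattern[14 mod 4] = pattern[2] = 8
Lands at beat 14+8=22, 22 mod 2 = 0, so catch hand = L

Answer: L 8 L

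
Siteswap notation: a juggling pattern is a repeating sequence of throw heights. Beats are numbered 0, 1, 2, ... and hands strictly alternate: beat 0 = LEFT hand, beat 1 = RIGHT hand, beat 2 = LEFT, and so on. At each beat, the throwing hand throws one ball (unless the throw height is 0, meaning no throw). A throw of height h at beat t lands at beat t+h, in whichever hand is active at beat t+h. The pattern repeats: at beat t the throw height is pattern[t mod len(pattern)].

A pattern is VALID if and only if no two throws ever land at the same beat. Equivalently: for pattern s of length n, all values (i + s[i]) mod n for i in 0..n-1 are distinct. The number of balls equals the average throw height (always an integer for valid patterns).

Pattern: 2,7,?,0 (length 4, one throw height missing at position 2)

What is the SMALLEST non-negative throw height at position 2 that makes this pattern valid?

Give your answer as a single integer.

i=0: (0 + 2) mod 4 = 2
i=1: (1 + 7) mod 4 = 0
i=2: s[i]=? (unknown)
i=3: (3 + 0) mod 4 = 3
Known residues: [0, 2, 3]; need a permutation of 0..3, so missing residue r = 1
Need (2 + s) mod 4 = 1; smallest s = (1 - 2) mod 4 = 3

Answer: 3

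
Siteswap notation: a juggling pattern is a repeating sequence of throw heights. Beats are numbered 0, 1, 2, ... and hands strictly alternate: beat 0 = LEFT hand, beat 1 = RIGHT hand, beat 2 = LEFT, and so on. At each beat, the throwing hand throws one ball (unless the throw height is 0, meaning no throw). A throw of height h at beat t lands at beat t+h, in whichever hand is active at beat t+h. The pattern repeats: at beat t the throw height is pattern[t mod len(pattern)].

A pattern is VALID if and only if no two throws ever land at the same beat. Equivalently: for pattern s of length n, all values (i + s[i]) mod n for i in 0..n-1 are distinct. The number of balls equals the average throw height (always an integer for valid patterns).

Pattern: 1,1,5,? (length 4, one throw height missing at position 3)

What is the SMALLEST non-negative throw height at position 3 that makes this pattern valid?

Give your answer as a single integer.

i=0: (0 + 1) mod 4 = 1
i=1: (1 + 1) mod 4 = 2
i=2: (2 + 5) mod 4 = 3
i=3: s[i]=? (unknown)
Known residues: [1, 2, 3]; need a permutation of 0..3, so missing residue r = 0
Need (3 + s) mod 4 = 0; smallest s = (0 - 3) mod 4 = 1

Answer: 1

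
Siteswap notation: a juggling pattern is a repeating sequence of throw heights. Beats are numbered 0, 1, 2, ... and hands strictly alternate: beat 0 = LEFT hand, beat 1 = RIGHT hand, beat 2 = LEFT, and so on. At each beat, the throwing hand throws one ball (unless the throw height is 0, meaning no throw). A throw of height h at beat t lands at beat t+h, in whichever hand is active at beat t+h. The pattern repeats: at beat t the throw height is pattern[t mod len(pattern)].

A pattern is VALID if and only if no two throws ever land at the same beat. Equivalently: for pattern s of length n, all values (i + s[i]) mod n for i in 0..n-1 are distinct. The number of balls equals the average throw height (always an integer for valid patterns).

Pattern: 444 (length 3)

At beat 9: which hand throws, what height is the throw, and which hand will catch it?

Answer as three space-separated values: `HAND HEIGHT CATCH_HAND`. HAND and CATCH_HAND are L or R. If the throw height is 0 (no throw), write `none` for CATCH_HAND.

Answer: R 4 R

Derivation:
Beat 9: 9 mod 2 = 1, so hand = R
Throw height = pattern[9 mod 3] = pattern[0] = 4
Lands at beat 9+4=13, 13 mod 2 = 1, so catch hand = R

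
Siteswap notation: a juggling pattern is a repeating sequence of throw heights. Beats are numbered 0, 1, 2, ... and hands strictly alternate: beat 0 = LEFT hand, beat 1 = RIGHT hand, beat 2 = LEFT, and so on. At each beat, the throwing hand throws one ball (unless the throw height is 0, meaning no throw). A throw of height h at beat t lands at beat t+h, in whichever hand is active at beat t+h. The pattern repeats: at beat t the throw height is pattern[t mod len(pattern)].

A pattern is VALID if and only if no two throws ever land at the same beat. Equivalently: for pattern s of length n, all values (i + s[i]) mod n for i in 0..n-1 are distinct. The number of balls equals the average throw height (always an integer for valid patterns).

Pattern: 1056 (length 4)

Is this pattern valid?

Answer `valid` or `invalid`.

i=0: (i + s[i]) mod n = (0 + 1) mod 4 = 1
i=1: (i + s[i]) mod n = (1 + 0) mod 4 = 1
i=2: (i + s[i]) mod n = (2 + 5) mod 4 = 3
i=3: (i + s[i]) mod n = (3 + 6) mod 4 = 1
Residues: [1, 1, 3, 1], distinct: False

Answer: invalid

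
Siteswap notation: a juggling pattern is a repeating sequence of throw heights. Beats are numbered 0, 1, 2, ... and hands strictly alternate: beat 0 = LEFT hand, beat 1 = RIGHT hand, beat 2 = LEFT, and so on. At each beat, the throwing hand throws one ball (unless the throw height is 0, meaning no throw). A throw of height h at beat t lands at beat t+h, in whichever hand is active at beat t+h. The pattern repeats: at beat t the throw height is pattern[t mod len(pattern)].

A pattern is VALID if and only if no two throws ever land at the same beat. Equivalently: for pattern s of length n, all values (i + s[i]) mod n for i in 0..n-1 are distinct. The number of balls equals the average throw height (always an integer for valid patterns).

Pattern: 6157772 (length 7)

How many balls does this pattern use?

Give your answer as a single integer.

Pattern = [6, 1, 5, 7, 7, 7, 2], length n = 7
  position 0: throw height = 6, running sum = 6
  position 1: throw height = 1, running sum = 7
  position 2: throw height = 5, running sum = 12
  position 3: throw height = 7, running sum = 19
  position 4: throw height = 7, running sum = 26
  position 5: throw height = 7, running sum = 33
  position 6: throw height = 2, running sum = 35
Total sum = 35; balls = sum / n = 35 / 7 = 5

Answer: 5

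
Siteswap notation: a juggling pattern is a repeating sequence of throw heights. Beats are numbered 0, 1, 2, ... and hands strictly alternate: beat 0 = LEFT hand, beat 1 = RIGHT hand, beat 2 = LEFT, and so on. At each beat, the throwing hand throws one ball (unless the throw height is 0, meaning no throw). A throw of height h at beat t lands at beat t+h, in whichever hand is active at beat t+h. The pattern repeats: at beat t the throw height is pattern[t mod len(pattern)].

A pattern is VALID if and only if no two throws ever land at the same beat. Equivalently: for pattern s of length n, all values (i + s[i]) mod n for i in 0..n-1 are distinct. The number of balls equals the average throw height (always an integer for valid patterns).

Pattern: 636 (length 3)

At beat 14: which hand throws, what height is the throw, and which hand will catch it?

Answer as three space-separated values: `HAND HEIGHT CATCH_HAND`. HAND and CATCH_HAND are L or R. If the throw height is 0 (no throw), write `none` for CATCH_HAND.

Answer: L 6 L

Derivation:
Beat 14: 14 mod 2 = 0, so hand = L
Throw height = pattern[14 mod 3] = pattern[2] = 6
Lands at beat 14+6=20, 20 mod 2 = 0, so catch hand = L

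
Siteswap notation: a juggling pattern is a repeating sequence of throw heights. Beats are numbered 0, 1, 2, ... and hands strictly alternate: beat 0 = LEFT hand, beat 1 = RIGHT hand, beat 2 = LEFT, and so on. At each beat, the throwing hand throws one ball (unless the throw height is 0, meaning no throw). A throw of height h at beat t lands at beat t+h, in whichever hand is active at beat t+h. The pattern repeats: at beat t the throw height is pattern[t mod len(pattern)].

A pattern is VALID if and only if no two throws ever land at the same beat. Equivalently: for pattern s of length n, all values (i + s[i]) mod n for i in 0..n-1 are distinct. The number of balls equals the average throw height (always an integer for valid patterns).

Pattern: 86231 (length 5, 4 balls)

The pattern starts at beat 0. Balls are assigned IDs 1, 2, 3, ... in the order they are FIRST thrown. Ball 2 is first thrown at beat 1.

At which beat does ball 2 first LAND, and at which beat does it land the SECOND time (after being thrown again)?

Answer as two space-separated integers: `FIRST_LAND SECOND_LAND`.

Answer: 7 9

Derivation:
Beat 0 (L): throw ball1 h=8 -> lands@8:L; in-air after throw: [b1@8:L]
Beat 1 (R): throw ball2 h=6 -> lands@7:R; in-air after throw: [b2@7:R b1@8:L]
Beat 2 (L): throw ball3 h=2 -> lands@4:L; in-air after throw: [b3@4:L b2@7:R b1@8:L]
Beat 3 (R): throw ball4 h=3 -> lands@6:L; in-air after throw: [b3@4:L b4@6:L b2@7:R b1@8:L]
Beat 4 (L): throw ball3 h=1 -> lands@5:R; in-air after throw: [b3@5:R b4@6:L b2@7:R b1@8:L]
Beat 5 (R): throw ball3 h=8 -> lands@13:R; in-air after throw: [b4@6:L b2@7:R b1@8:L b3@13:R]
Beat 6 (L): throw ball4 h=6 -> lands@12:L; in-air after throw: [b2@7:R b1@8:L b4@12:L b3@13:R]
Beat 7 (R): throw ball2 h=2 -> lands@9:R; in-air after throw: [b1@8:L b2@9:R b4@12:L b3@13:R]
Beat 8 (L): throw ball1 h=3 -> lands@11:R; in-air after throw: [b2@9:R b1@11:R b4@12:L b3@13:R]
Beat 9 (R): throw ball2 h=1 -> lands@10:L; in-air after throw: [b2@10:L b1@11:R b4@12:L b3@13:R]
Ball 2: thrown@1 h=6 -> first land @7; rethrown@7 h=2 -> second land @9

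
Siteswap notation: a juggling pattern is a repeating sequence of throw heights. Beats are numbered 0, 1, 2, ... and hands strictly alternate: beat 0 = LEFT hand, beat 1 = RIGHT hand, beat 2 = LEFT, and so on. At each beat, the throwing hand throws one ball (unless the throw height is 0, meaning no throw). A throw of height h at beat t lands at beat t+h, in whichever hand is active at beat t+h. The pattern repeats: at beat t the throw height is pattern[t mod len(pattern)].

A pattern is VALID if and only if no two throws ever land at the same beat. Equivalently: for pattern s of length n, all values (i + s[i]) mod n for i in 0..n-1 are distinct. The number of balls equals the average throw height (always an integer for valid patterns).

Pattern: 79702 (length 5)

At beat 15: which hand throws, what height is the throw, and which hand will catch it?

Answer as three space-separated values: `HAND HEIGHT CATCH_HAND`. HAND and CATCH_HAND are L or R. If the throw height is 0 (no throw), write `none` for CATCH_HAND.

Beat 15: 15 mod 2 = 1, so hand = R
Throw height = pattern[15 mod 5] = pattern[0] = 7
Lands at beat 15+7=22, 22 mod 2 = 0, so catch hand = L

Answer: R 7 L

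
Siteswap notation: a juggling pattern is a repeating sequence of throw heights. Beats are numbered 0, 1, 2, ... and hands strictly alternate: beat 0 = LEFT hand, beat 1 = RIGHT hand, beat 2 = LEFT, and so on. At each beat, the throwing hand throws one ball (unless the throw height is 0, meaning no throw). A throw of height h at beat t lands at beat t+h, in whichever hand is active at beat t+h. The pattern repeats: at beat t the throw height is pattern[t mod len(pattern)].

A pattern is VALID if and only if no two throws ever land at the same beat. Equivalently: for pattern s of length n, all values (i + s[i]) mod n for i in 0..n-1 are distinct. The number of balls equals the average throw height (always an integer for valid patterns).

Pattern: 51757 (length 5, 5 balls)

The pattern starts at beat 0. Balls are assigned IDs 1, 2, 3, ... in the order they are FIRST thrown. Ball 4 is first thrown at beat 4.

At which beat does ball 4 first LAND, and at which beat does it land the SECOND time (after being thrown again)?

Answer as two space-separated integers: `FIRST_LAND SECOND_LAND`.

Beat 0 (L): throw ball1 h=5 -> lands@5:R; in-air after throw: [b1@5:R]
Beat 1 (R): throw ball2 h=1 -> lands@2:L; in-air after throw: [b2@2:L b1@5:R]
Beat 2 (L): throw ball2 h=7 -> lands@9:R; in-air after throw: [b1@5:R b2@9:R]
Beat 3 (R): throw ball3 h=5 -> lands@8:L; in-air after throw: [b1@5:R b3@8:L b2@9:R]
Beat 4 (L): throw ball4 h=7 -> lands@11:R; in-air after throw: [b1@5:R b3@8:L b2@9:R b4@11:R]
Beat 5 (R): throw ball1 h=5 -> lands@10:L; in-air after throw: [b3@8:L b2@9:R b1@10:L b4@11:R]
Beat 6 (L): throw ball5 h=1 -> lands@7:R; in-air after throw: [b5@7:R b3@8:L b2@9:R b1@10:L b4@11:R]
Beat 7 (R): throw ball5 h=7 -> lands@14:L; in-air after throw: [b3@8:L b2@9:R b1@10:L b4@11:R b5@14:L]
Beat 8 (L): throw ball3 h=5 -> lands@13:R; in-air after throw: [b2@9:R b1@10:L b4@11:R b3@13:R b5@14:L]
Beat 9 (R): throw ball2 h=7 -> lands@16:L; in-air after throw: [b1@10:L b4@11:R b3@13:R b5@14:L b2@16:L]
Beat 10 (L): throw ball1 h=5 -> lands@15:R; in-air after throw: [b4@11:R b3@13:R b5@14:L b1@15:R b2@16:L]
Beat 11 (R): throw ball4 h=1 -> lands@12:L; in-air after throw: [b4@12:L b3@13:R b5@14:L b1@15:R b2@16:L]
Beat 12 (L): throw ball4 h=7 -> lands@19:R; in-air after throw: [b3@13:R b5@14:L b1@15:R b2@16:L b4@19:R]
Ball 4: thrown@4 h=7 -> first land @11; rethrown@11 h=1 -> second land @12

Answer: 11 12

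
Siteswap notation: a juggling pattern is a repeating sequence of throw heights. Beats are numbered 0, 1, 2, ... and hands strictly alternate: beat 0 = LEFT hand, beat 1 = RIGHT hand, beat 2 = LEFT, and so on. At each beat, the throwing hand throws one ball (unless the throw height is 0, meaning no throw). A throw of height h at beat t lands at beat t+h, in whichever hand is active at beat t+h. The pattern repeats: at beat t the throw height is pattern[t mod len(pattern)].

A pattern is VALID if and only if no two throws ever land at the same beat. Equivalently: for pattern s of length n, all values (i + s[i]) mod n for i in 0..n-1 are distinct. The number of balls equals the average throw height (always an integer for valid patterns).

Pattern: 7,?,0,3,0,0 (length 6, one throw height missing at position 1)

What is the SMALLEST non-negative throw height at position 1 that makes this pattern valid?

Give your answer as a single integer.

i=0: (0 + 7) mod 6 = 1
i=1: s[i]=? (unknown)
i=2: (2 + 0) mod 6 = 2
i=3: (3 + 3) mod 6 = 0
i=4: (4 + 0) mod 6 = 4
i=5: (5 + 0) mod 6 = 5
Known residues: [0, 1, 2, 4, 5]; need a permutation of 0..5, so missing residue r = 3
Need (1 + s) mod 6 = 3; smallest s = (3 - 1) mod 6 = 2

Answer: 2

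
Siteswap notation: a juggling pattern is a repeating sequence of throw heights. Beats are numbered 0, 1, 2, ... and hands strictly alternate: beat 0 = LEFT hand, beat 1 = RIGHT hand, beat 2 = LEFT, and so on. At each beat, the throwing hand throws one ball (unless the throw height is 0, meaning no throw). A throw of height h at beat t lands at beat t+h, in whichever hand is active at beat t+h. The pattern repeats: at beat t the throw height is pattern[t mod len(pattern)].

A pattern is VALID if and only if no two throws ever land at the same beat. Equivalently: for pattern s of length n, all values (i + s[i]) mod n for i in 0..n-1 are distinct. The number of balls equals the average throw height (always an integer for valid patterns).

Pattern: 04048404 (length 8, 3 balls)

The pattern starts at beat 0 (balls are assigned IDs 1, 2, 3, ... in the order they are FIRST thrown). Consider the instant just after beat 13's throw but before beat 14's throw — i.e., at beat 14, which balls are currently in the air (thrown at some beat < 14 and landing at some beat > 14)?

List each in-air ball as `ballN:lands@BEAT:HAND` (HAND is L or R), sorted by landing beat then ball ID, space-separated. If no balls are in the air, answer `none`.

Answer: ball2:lands@15:R ball1:lands@17:R ball3:lands@20:L

Derivation:
Beat 1 (R): throw ball1 h=4 -> lands@5:R; in-air after throw: [b1@5:R]
Beat 3 (R): throw ball2 h=4 -> lands@7:R; in-air after throw: [b1@5:R b2@7:R]
Beat 4 (L): throw ball3 h=8 -> lands@12:L; in-air after throw: [b1@5:R b2@7:R b3@12:L]
Beat 5 (R): throw ball1 h=4 -> lands@9:R; in-air after throw: [b2@7:R b1@9:R b3@12:L]
Beat 7 (R): throw ball2 h=4 -> lands@11:R; in-air after throw: [b1@9:R b2@11:R b3@12:L]
Beat 9 (R): throw ball1 h=4 -> lands@13:R; in-air after throw: [b2@11:R b3@12:L b1@13:R]
Beat 11 (R): throw ball2 h=4 -> lands@15:R; in-air after throw: [b3@12:L b1@13:R b2@15:R]
Beat 12 (L): throw ball3 h=8 -> lands@20:L; in-air after throw: [b1@13:R b2@15:R b3@20:L]
Beat 13 (R): throw ball1 h=4 -> lands@17:R; in-air after throw: [b2@15:R b1@17:R b3@20:L]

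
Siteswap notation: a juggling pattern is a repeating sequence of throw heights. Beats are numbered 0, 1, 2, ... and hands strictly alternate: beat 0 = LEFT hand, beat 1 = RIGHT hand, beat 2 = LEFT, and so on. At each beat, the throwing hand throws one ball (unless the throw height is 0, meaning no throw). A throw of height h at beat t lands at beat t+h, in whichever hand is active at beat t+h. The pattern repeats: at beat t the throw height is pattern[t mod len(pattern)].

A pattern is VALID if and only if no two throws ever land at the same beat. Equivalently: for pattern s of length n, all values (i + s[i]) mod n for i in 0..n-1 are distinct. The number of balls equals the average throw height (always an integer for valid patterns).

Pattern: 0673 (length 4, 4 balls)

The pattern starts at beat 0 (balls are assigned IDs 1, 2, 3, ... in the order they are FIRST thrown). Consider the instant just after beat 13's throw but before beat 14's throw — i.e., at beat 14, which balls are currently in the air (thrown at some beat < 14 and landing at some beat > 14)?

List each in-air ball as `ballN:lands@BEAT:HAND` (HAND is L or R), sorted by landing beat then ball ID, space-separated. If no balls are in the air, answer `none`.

Answer: ball2:lands@15:R ball1:lands@17:R ball3:lands@19:R

Derivation:
Beat 1 (R): throw ball1 h=6 -> lands@7:R; in-air after throw: [b1@7:R]
Beat 2 (L): throw ball2 h=7 -> lands@9:R; in-air after throw: [b1@7:R b2@9:R]
Beat 3 (R): throw ball3 h=3 -> lands@6:L; in-air after throw: [b3@6:L b1@7:R b2@9:R]
Beat 5 (R): throw ball4 h=6 -> lands@11:R; in-air after throw: [b3@6:L b1@7:R b2@9:R b4@11:R]
Beat 6 (L): throw ball3 h=7 -> lands@13:R; in-air after throw: [b1@7:R b2@9:R b4@11:R b3@13:R]
Beat 7 (R): throw ball1 h=3 -> lands@10:L; in-air after throw: [b2@9:R b1@10:L b4@11:R b3@13:R]
Beat 9 (R): throw ball2 h=6 -> lands@15:R; in-air after throw: [b1@10:L b4@11:R b3@13:R b2@15:R]
Beat 10 (L): throw ball1 h=7 -> lands@17:R; in-air after throw: [b4@11:R b3@13:R b2@15:R b1@17:R]
Beat 11 (R): throw ball4 h=3 -> lands@14:L; in-air after throw: [b3@13:R b4@14:L b2@15:R b1@17:R]
Beat 13 (R): throw ball3 h=6 -> lands@19:R; in-air after throw: [b4@14:L b2@15:R b1@17:R b3@19:R]
Beat 14 (L): throw ball4 h=7 -> lands@21:R; in-air after throw: [b2@15:R b1@17:R b3@19:R b4@21:R]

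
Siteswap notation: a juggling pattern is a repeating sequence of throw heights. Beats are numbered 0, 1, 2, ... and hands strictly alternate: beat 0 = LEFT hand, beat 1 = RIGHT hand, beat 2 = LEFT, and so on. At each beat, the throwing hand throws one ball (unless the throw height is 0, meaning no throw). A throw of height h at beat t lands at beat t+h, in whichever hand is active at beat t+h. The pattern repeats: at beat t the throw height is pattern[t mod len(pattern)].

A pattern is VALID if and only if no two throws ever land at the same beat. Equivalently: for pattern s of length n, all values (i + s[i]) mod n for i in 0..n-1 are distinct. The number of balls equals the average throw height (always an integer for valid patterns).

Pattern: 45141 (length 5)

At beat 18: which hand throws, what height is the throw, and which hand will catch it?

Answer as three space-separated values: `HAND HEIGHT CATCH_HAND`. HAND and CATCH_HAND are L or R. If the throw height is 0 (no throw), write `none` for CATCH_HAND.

Beat 18: 18 mod 2 = 0, so hand = L
Throw height = pattern[18 mod 5] = pattern[3] = 4
Lands at beat 18+4=22, 22 mod 2 = 0, so catch hand = L

Answer: L 4 L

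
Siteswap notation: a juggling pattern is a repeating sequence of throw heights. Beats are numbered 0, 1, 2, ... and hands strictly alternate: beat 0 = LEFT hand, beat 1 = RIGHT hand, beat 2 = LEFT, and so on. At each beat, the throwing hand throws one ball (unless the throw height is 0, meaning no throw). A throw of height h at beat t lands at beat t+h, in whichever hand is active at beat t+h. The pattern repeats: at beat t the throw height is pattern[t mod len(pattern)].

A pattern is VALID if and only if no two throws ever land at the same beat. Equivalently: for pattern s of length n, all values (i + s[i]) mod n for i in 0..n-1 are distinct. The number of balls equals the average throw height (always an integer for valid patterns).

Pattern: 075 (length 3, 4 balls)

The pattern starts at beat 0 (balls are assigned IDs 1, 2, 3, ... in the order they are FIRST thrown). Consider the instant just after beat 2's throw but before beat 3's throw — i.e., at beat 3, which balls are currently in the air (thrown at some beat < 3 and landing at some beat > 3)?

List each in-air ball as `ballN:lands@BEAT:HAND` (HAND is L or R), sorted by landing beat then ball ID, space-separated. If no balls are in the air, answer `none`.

Answer: ball2:lands@7:R ball1:lands@8:L

Derivation:
Beat 1 (R): throw ball1 h=7 -> lands@8:L; in-air after throw: [b1@8:L]
Beat 2 (L): throw ball2 h=5 -> lands@7:R; in-air after throw: [b2@7:R b1@8:L]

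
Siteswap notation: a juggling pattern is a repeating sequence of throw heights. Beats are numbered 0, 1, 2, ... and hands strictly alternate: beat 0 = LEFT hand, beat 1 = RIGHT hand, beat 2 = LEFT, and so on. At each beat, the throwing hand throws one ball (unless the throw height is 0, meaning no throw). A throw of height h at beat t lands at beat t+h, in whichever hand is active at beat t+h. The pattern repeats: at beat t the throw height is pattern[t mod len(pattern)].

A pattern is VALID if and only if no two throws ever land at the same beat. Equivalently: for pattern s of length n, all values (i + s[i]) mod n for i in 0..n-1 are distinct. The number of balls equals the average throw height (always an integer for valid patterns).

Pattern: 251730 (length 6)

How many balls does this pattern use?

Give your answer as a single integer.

Answer: 3

Derivation:
Pattern = [2, 5, 1, 7, 3, 0], length n = 6
  position 0: throw height = 2, running sum = 2
  position 1: throw height = 5, running sum = 7
  position 2: throw height = 1, running sum = 8
  position 3: throw height = 7, running sum = 15
  position 4: throw height = 3, running sum = 18
  position 5: throw height = 0, running sum = 18
Total sum = 18; balls = sum / n = 18 / 6 = 3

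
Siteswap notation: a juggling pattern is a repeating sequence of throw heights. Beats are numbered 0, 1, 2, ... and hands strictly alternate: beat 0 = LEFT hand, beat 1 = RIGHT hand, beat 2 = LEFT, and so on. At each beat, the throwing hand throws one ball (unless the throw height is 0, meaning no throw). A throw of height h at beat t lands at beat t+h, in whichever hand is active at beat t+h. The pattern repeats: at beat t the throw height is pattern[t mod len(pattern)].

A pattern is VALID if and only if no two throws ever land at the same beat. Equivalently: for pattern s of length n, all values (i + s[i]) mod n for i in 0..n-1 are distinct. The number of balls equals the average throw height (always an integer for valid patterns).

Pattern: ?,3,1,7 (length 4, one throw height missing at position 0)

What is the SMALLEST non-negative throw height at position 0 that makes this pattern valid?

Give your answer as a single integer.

Answer: 1

Derivation:
i=0: s[i]=? (unknown)
i=1: (1 + 3) mod 4 = 0
i=2: (2 + 1) mod 4 = 3
i=3: (3 + 7) mod 4 = 2
Known residues: [0, 2, 3]; need a permutation of 0..3, so missing residue r = 1
Need (0 + s) mod 4 = 1; smallest s = (1 - 0) mod 4 = 1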